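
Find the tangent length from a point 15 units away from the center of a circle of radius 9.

tangent = √(d² - r²) = √(15² - 9²) = √(225 - 81) = √144 = 12

12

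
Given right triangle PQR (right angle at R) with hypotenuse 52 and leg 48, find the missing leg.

QR = sqrt(52^2 - 48^2) = sqrt(400) = 20

20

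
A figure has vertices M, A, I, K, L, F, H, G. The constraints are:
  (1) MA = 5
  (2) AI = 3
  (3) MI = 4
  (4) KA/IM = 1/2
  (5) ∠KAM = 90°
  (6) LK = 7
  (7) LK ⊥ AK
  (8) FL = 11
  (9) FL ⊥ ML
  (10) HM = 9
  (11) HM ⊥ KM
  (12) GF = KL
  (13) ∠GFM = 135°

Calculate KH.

From the given relations: KA = 1/2·IM = 1/2·4 = 2.
Step 1: By the law of cosines on triangle KAM: KM² = 2² + 5² − 2·2·5·cos(90°) = 29, so KM = √29.
Step 2: By the law of cosines on triangle KMH: KH² = √29² + 9² − 2·√29·9·cos(90°) = 110, so KH = √110.

Therefore, the length of KH = √110.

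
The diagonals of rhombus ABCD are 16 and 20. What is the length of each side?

In a rhombus, the diagonals bisect each other perpendicularly, creating four congruent right triangles.
Each triangle has legs 8 (half of 16) and 10 (half of 20).
The hypotenuse of each right triangle is a side of the rhombus:
side = sqrt(8^2 + 10^2) = sqrt(164) = 2*sqrt(41)

2*sqrt(41)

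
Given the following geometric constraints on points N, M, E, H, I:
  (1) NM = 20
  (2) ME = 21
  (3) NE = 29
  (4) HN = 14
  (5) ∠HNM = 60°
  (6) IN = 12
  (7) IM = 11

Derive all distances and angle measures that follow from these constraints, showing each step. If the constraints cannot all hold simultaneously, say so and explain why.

The constraints are consistent.

Step 1: From MN = 20, NH = 14, and ∠MNH = 60°, by the law of cosines:
  MH² = MN² + NH² - 2·MN·NH·cos(60°) = 400 + 196 - 280 = 316
  MH = 2·√79

Step 2: From NE = 29, NM = 20, EM = 21, by the inverse law of cosines:
  cos(∠ENM) = (NE² + NM² - EM²) / (2·NE·NM)
  ∠ENM = 46.4°

Step 3: From NI = 12, NM = 20, IM = 11, by the inverse law of cosines:
  cos(∠INM) = (NI² + NM² - IM²) / (2·NI·NM)
  ∠INM = 28.21°

Step 4: From ME = 21, MN = 20, EN = 29, by the inverse law of cosines:
  cos(∠EMN) = (ME² + MN² - EN²) / (2·ME·MN)
  ∠EMN = 90°

Step 5: From MI = 11, MN = 20, IN = 12, by the inverse law of cosines:
  cos(∠IMN) = (MI² + MN² - IN²) / (2·MI·MN)
  ∠IMN = 31.04°

Step 6: From EM = 21, EN = 29, MN = 20, by the inverse law of cosines:
  cos(∠MEN) = (EM² + EN² - MN²) / (2·EM·EN)
  ∠MEN = 43.6°

Step 7: From IM = 11, IN = 12, MN = 20, by the inverse law of cosines:
  cos(∠MIN) = (IM² + IN² - MN²) / (2·IM·IN)
  ∠MIN = 120.75°

Step 8: From MH = 2·√79, MN = 20, HN = 14, by the inverse law of cosines:
  cos(∠HMN) = (MH² + MN² - HN²) / (2·MH·MN)
  ∠HMN = 43°

Step 9: From HM = 2·√79, HN = 14, MN = 20, by the inverse law of cosines:
  cos(∠MHN) = (HM² + HN² - MN²) / (2·HM·HN)
  ∠MHN = 77°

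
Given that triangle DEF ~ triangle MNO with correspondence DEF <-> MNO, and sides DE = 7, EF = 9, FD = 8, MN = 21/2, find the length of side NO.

k = 21/2/7 = 3/2. NO = 3/2 * 9 = 27/2.

27/2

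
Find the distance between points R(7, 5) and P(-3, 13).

d = sqrt((-10)^2 + (8)^2) = sqrt(164) = 2*sqrt(41)

2*sqrt(41)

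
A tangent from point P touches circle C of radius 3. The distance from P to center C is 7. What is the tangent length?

tangent = √(d² - r²) = √(7² - 3²) = √(49 - 9) = √40 = 2*sqrt(10)

2*sqrt(10)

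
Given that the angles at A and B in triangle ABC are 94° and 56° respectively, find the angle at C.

angle C = 180 - 94 - 56 = 30 degrees.

30 degrees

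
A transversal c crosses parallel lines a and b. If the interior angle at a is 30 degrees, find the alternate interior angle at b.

Alternate interior angles are equal: 30 degrees.

30 degrees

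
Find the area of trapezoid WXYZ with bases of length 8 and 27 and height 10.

A trapezoid's area equals the midsegment times the height.
The midsegment is (8 + 27) / 2 = 35/2.
Area = 35/2 * 10 = 175.

175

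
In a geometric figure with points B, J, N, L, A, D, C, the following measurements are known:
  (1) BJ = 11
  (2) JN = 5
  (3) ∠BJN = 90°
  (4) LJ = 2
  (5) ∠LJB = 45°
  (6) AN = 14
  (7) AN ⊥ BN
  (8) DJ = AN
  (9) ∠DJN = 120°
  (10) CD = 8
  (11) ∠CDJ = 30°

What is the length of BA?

Step 1: By the law of cosines on triangle BJN: BN² = 11² + 5² − 2·11·5·cos(90°) = 146, so BN = √146.
Step 2: By the law of cosines on triangle BNA: BA² = √146² + 14² − 2·√146·14·cos(90°) = 342, so BA = 3·√38.

Therefore, the length of BA = 3·√38.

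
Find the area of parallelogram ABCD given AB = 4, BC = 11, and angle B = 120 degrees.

The area of a parallelogram equals the product of two adjacent sides times the sine of the included angle.
This is because the height equals 11 * sin(120°) = 11*sqrt(3)/2.
Area = 4 * 11*sqrt(3)/2 = 22*sqrt(3)

22*sqrt(3)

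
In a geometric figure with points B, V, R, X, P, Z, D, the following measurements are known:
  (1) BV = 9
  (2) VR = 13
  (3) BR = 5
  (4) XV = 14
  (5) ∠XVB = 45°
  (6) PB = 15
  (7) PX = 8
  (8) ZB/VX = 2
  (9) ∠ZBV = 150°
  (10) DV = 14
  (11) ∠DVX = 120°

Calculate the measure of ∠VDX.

Step 1: By the law of cosines on triangle DVX: DX² = 14² + 14² − 2·14·14·cos(120°) = 588, so DX = 14·√3.
Step 2: By the inverse law of cosines on triangle VDX: cos(∠VDX) = (14² + (14·√3)² − 14²) / (2·14·14·√3) = 588/678.96 = 0.866, so ∠VDX = 30°.

Therefore, the measure of angle ∠VDX = 30°.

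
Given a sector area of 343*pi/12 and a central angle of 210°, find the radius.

Sector area A = πr² × θ/360, so r² = 360A / (πθ).
r² = 360 × 343*pi/12 / (π × 210)
r² = 49
r = 7

7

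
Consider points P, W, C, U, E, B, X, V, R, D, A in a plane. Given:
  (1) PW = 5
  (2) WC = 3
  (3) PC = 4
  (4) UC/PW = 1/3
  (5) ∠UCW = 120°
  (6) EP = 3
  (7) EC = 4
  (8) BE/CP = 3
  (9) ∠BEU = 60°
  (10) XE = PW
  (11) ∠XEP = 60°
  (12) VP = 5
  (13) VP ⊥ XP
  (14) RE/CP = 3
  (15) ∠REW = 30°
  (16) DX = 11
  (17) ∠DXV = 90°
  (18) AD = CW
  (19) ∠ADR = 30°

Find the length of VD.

From the given relations: XE = PW = 5.
Step 1: By the law of cosines on triangle XEP: XP² = 5² + 3² − 2·5·3·cos(60°) = 19, so XP = √19.
Step 2: By the law of cosines on triangle XPV: XV² = √19² + 5² − 2·√19·5·cos(90°) = 44, so XV = 2·√11.
Step 3: By the law of cosines on triangle VXD: VD² = (2·√11)² + 11² − 2·2·√11·11·cos(90°) = 165, so VD = √165.

Therefore, the length of VD = √165.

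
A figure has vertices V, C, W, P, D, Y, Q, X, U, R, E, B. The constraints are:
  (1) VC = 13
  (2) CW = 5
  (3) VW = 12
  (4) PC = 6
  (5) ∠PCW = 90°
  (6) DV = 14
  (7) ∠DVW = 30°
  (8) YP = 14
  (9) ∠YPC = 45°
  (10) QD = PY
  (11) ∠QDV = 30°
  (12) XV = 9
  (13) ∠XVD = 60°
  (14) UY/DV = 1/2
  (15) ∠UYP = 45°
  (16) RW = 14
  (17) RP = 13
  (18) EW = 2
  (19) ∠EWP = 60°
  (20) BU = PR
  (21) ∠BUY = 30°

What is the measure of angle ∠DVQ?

From the given relations: QD = PY = 14.
Step 1: By the law of cosines on triangle VDQ: VQ² = 14² + 14² − 2·14·14·cos(30°) = 52.52, so VQ ≈ 7.25.
Step 2: By the inverse law of cosines on triangle DVQ: cos(∠DVQ) = (14² + 7.25² − 14²) / (2·14·7.25) = 52.52/202.91 = 0.2588, so ∠DVQ = 75°.

Therefore, the measure of angle ∠DVQ = 75°.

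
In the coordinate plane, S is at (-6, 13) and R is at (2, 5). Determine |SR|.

d = sqrt((8)^2 + (-8)^2) = sqrt(128) = 8*sqrt(2)

8*sqrt(2)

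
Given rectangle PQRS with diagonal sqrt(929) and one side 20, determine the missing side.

Using the Pythagorean theorem: d^2 = a^2 + b^2
b^2 = d^2 - a^2
b^2 = 929 - 400
b^2 = 529
b = sqrt(529) = 23

23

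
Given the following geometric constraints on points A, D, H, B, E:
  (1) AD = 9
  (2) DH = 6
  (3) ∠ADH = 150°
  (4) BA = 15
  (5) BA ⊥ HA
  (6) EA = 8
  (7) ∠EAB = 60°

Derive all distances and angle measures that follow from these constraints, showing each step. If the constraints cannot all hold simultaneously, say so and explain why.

The constraints are consistent.

Step 1: From AD = 9, DH = 6, and ∠ADH = 150°, by the law of cosines:
  AH² = AD² + DH² - 2·AD·DH·cos(150°) = 81 + 36 + 93.53 = 210.5
  AH ≈ 14.51

Step 2: From BA = 15, AE = 8, and ∠BAE = 60°, by the law of cosines:
  BE² = BA² + AE² - 2·BA·AE·cos(60°) = 225 + 64 - 120 = 169
  BE = 13

Step 3: From HA = 14.51, AB = 15, and ∠HAB = 90°, by the law of cosines:
  HB² = HA² + AB² - 2·HA·AB·cos(90°) = 210.5 + 225 - 0 = 435.5
  HB ≈ 20.87

Step 4: From AD = 9, AH = 14.51, DH = 6, by the inverse law of cosines:
  cos(∠DAH) = (AD² + AH² - DH²) / (2·AD·AH)
  ∠DAH = 11.93°

Step 5: From HA = 14.51, HD = 6, AD = 9, by the inverse law of cosines:
  cos(∠AHD) = (HA² + HD² - AD²) / (2·HA·HD)
  ∠AHD = 18.07°

Step 6: From BA = 15, BE = 13, AE = 8, by the inverse law of cosines:
  cos(∠ABE) = (BA² + BE² - AE²) / (2·BA·BE)
  ∠ABE = 32.2°

Step 7: From EA = 8, EB = 13, AB = 15, by the inverse law of cosines:
  cos(∠AEB) = (EA² + EB² - AB²) / (2·EA·EB)
  ∠AEB = 87.8°

Step 8: From HA = 14.51, HB = 20.87, AB = 15, by the inverse law of cosines:
  cos(∠AHB) = (HA² + HB² - AB²) / (2·HA·HB)
  ∠AHB = 45.95°

Step 9: From BA = 15, BH = 20.87, AH = 14.51, by the inverse law of cosines:
  cos(∠ABH) = (BA² + BH² - AH²) / (2·BA·BH)
  ∠ABH = 44.05°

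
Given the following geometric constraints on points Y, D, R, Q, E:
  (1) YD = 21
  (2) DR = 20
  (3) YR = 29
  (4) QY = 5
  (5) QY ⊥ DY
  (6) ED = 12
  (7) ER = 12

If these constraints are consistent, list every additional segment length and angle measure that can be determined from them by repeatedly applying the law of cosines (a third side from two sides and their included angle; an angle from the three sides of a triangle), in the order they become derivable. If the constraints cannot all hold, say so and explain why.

The constraints are consistent. Derivable facts, in order:
After 1 step:
- DQ ≈ 21.59
- ∠DER = 112.89°
- ∠DRE = 33.56°
- ∠DRY = 46.4°
- ∠DYR = 43.6°
- ∠EDR = 33.56°
- ∠RDY = 90°
After 2 steps:
- ∠DQY = 76.61°
- ∠QDY = 13.39°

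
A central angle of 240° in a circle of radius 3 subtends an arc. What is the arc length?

Arc length = 2π(3)(2/3) = 4*pi

4*pi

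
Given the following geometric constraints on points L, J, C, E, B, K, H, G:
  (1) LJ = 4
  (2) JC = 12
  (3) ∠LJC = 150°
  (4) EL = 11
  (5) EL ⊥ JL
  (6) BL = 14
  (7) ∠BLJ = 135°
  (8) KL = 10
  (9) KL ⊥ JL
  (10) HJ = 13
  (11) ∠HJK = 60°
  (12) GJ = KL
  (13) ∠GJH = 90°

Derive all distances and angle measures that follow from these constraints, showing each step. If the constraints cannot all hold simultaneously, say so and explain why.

The constraints are consistent.

From the given relations:
  GJ = KL = 10

Step 1: From LJ = 4, JC = 12, and ∠LJC = 150°, by the law of cosines:
  LC² = LJ² + JC² - 2·LJ·JC·cos(150°) = 16 + 144 + 83.14 = 243.1
  LC ≈ 15.59

Step 2: From JL = 4, LE = 11, and ∠JLE = 90°, by the law of cosines:
  JE² = JL² + LE² - 2·JL·LE·cos(90°) = 16 + 121 - 0 = 137
  JE = √137

Step 3: From JL = 4, LB = 14, and ∠JLB = 135°, by the law of cosines:
  JB² = JL² + LB² - 2·JL·LB·cos(135°) = 16 + 196 + 79.2 = 291.2
  JB ≈ 17.06

Step 4: From JL = 4, LK = 10, and ∠JLK = 90°, by the law of cosines:
  JK² = JL² + LK² - 2·JL·LK·cos(90°) = 16 + 100 - 0 = 116
  JK = 2·√29

Step 5: From HJ = 13, JG = 10, and ∠HJG = 90°, by the law of cosines:
  HG² = HJ² + JG² - 2·HJ·JG·cos(90°) = 169 + 100 - 0 = 269
  HG ≈ 16.4

Step 6: From KJ = 2·√29, JH = 13, and ∠KJH = 60°, by the law of cosines:
  KH² = KJ² + JH² - 2·KJ·JH·cos(60°) = 116 + 169 - 140 = 145
  KH ≈ 12.04

Step 7: From LC = 15.59, LJ = 4, CJ = 12, by the inverse law of cosines:
  cos(∠CLJ) = (LC² + LJ² - CJ²) / (2·LC·LJ)
  ∠CLJ = 22.63°

Step 8: From JB = 17.06, JL = 4, BL = 14, by the inverse law of cosines:
  cos(∠BJL) = (JB² + JL² - BL²) / (2·JB·JL)
  ∠BJL = 35.46°

Step 9: From JE = √137, JL = 4, EL = 11, by the inverse law of cosines:
  cos(∠EJL) = (JE² + JL² - EL²) / (2·JE·JL)
  ∠EJL = 70.02°

Step 10: From JK = 2·√29, JL = 4, KL = 10, by the inverse law of cosines:
  cos(∠KJL) = (JK² + JL² - KL²) / (2·JK·JL)
  ∠KJL = 68.2°

Step 11: From CJ = 12, CL = 15.59, JL = 4, by the inverse law of cosines:
  cos(∠JCL) = (CJ² + CL² - JL²) / (2·CJ·CL)
  ∠JCL = 7.37°

Step 12: From EJ = √137, EL = 11, JL = 4, by the inverse law of cosines:
  cos(∠JEL) = (EJ² + EL² - JL²) / (2·EJ·EL)
  ∠JEL = 19.98°

Step 13: From BJ = 17.06, BL = 14, JL = 4, by the inverse law of cosines:
  cos(∠JBL) = (BJ² + BL² - JL²) / (2·BJ·BL)
  ∠JBL = 9.54°

Step 14: From KJ = 2·√29, KL = 10, JL = 4, by the inverse law of cosines:
  cos(∠JKL) = (KJ² + KL² - JL²) / (2·KJ·KL)
  ∠JKL = 21.8°

Step 15: From HG = 16.4, HJ = 13, GJ = 10, by the inverse law of cosines:
  cos(∠GHJ) = (HG² + HJ² - GJ²) / (2·HG·HJ)
  ∠GHJ = 37.57°

Step 16: From GH = 16.4, GJ = 10, HJ = 13, by the inverse law of cosines:
  cos(∠HGJ) = (GH² + GJ² - HJ²) / (2·GH·GJ)
  ∠HGJ = 52.43°

Step 17: From KH = 12.04, KJ = 2·√29, HJ = 13, by the inverse law of cosines:
  cos(∠HKJ) = (KH² + KJ² - HJ²) / (2·KH·KJ)
  ∠HKJ = 69.23°

Step 18: From HJ = 13, HK = 12.04, JK = 2·√29, by the inverse law of cosines:
  cos(∠JHK) = (HJ² + HK² - JK²) / (2·HJ·HK)
  ∠JHK = 50.77°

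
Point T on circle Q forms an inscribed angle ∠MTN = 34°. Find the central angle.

Central angle = 2 × 34° = 68° (inscribed angle theorem).

68°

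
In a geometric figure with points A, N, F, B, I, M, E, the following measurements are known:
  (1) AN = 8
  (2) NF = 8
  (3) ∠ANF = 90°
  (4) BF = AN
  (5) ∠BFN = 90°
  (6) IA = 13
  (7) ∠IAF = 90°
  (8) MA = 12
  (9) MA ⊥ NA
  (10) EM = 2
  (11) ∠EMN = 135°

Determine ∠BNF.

From the given relations: BF = AN = 8.
Step 1: By the law of cosines on triangle NFB: NB² = 8² + 8² − 2·8·8·cos(90°) = 128, so NB = 8·√2.
Step 2: By the inverse law of cosines on triangle BNF: cos(∠BNF) = ((8·√2)² + 8² − 8²) / (2·8·√2·8) = 128/181.02 = 0.7071, so ∠BNF = 45°.

Therefore, the measure of angle ∠BNF = 45°.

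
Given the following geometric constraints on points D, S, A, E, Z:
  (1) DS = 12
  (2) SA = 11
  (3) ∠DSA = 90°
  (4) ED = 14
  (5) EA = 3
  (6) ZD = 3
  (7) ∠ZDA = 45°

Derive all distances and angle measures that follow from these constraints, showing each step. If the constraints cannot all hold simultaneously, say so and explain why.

The constraints are consistent.

Step 1: From DS = 12, SA = 11, and ∠DSA = 90°, by the law of cosines:
  DA² = DS² + SA² - 2·DS·SA·cos(90°) = 144 + 121 - 0 = 265
  DA ≈ 16.28

Step 2: From AD = 16.28, DZ = 3, and ∠ADZ = 45°, by the law of cosines:
  AZ² = AD² + DZ² - 2·AD·DZ·cos(45°) = 265 + 9 - 69.07 = 204.9
  AZ ≈ 14.32

Step 3: From DA = 16.28, DE = 14, AE = 3, by the inverse law of cosines:
  cos(∠ADE) = (DA² + DE² - AE²) / (2·DA·DE)
  ∠ADE = 7.41°

Step 4: From DA = 16.28, DS = 12, AS = 11, by the inverse law of cosines:
  cos(∠ADS) = (DA² + DS² - AS²) / (2·DA·DS)
  ∠ADS = 42.51°

Step 5: From AD = 16.28, AE = 3, DE = 14, by the inverse law of cosines:
  cos(∠DAE) = (AD² + AE² - DE²) / (2·AD·AE)
  ∠DAE = 37°

Step 6: From AD = 16.28, AS = 11, DS = 12, by the inverse law of cosines:
  cos(∠DAS) = (AD² + AS² - DS²) / (2·AD·AS)
  ∠DAS = 47.49°

Step 7: From EA = 3, ED = 14, AD = 16.28, by the inverse law of cosines:
  cos(∠AED) = (EA² + ED² - AD²) / (2·EA·ED)
  ∠AED = 135.58°

Step 8: From AD = 16.28, AZ = 14.32, DZ = 3, by the inverse law of cosines:
  cos(∠DAZ) = (AD² + AZ² - DZ²) / (2·AD·AZ)
  ∠DAZ = 8.52°

Step 9: From ZA = 14.32, ZD = 3, AD = 16.28, by the inverse law of cosines:
  cos(∠AZD) = (ZA² + ZD² - AD²) / (2·ZA·ZD)
  ∠AZD = 126.48°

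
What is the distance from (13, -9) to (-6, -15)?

The horizontal distance is |-6 - 13| = 19 and the vertical distance is |-15 - -9| = 6.
By the Pythagorean theorem, d = sqrt(19^2 + 6^2) = sqrt(397).

sqrt(397)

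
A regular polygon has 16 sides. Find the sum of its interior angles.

The sum of interior angles of an n-sided polygon is (n - 2) * 180.
For n = 16: (16 - 2) * 180 = 14 * 180 = 2520 degrees.

2520 degrees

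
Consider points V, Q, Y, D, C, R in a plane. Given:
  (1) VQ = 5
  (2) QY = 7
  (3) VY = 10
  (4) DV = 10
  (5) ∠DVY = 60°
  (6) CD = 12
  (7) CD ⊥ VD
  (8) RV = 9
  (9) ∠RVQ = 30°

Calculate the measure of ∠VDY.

Step 1: By the law of cosines on triangle DVY: DY² = 10² + 10² − 2·10·10·cos(60°) = 100, so DY = 10.
Step 2: By the inverse law of cosines on triangle VDY: cos(∠VDY) = (10² + 10² − 10²) / (2·10·10) = 100/200 = 0.5, so ∠VDY = 60°.

Therefore, the measure of angle ∠VDY = 60°.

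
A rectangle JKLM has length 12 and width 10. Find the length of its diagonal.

d = sqrt(12^2 + 10^2) = sqrt(244) = 2*sqrt(61)

2*sqrt(61)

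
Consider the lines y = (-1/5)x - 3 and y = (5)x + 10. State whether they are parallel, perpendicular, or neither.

Slope of line 1: m1 = -1/5
Slope of line 2: m2 = 5
Two lines are perpendicular when the product of their slopes is -1 (negative reciprocals).
m1 * m2 = (-1/5) * (5) = -1, confirming perpendicularity.

Perpendicular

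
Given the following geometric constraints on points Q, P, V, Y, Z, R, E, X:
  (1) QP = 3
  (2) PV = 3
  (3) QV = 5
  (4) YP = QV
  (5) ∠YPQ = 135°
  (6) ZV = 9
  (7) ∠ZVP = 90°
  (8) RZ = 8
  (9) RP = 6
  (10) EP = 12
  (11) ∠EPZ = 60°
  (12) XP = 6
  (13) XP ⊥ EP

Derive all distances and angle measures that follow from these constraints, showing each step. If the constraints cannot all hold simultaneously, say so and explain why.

The constraints are consistent.

From the given relations:
  YP = QV = 5

Step 1: From QP = 3, PY = 5, and ∠QPY = 135°, by the law of cosines:
  QY² = QP² + PY² - 2·QP·PY·cos(135°) = 9 + 25 + 21.21 = 55.21
  QY ≈ 7.43

Step 2: From PV = 3, VZ = 9, and ∠PVZ = 90°, by the law of cosines:
  PZ² = PV² + VZ² - 2·PV·VZ·cos(90°) = 9 + 81 - 0 = 90
  PZ = 3·√10

Step 3: From EP = 12, PX = 6, and ∠EPX = 90°, by the law of cosines:
  EX² = EP² + PX² - 2·EP·PX·cos(90°) = 144 + 36 - 0 = 180
  EX = 6·√5

Step 4: From QP = 3, QV = 5, PV = 3, by the inverse law of cosines:
  cos(∠PQV) = (QP² + QV² - PV²) / (2·QP·QV)
  ∠PQV = 33.56°

Step 5: From PQ = 3, PV = 3, QV = 5, by the inverse law of cosines:
  cos(∠QPV) = (PQ² + PV² - QV²) / (2·PQ·PV)
  ∠QPV = 112.89°

Step 6: From VP = 3, VQ = 5, PQ = 3, by the inverse law of cosines:
  cos(∠PVQ) = (VP² + VQ² - PQ²) / (2·VP·VQ)
  ∠PVQ = 33.56°

Step 7: From ZP = 3·√10, PE = 12, and ∠ZPE = 60°, by the law of cosines:
  ZE² = ZP² + PE² - 2·ZP·PE·cos(60°) = 90 + 144 - 113.8 = 120.2
  ZE ≈ 10.96

Step 8: From QP = 3, QY = 7.43, PY = 5, by the inverse law of cosines:
  cos(∠PQY) = (QP² + QY² - PY²) / (2·QP·QY)
  ∠PQY = 28.41°

Step 9: From PR = 6, PZ = 3·√10, RZ = 8, by the inverse law of cosines:
  cos(∠RPZ) = (PR² + PZ² - RZ²) / (2·PR·PZ)
  ∠RPZ = 57°

Step 10: From PV = 3, PZ = 3·√10, VZ = 9, by the inverse law of cosines:
  cos(∠VPZ) = (PV² + PZ² - VZ²) / (2·PV·PZ)
  ∠VPZ = 71.57°

Step 11: From YP = 5, YQ = 7.43, PQ = 3, by the inverse law of cosines:
  cos(∠PYQ) = (YP² + YQ² - PQ²) / (2·YP·YQ)
  ∠PYQ = 16.59°

Step 12: From ZP = 3·√10, ZR = 8, PR = 6, by the inverse law of cosines:
  cos(∠PZR) = (ZP² + ZR² - PR²) / (2·ZP·ZR)
  ∠PZR = 38.98°

Step 13: From ZP = 3·√10, ZV = 9, PV = 3, by the inverse law of cosines:
  cos(∠PZV) = (ZP² + ZV² - PV²) / (2·ZP·ZV)
  ∠PZV = 18.43°

Step 14: From RP = 6, RZ = 8, PZ = 3·√10, by the inverse law of cosines:
  cos(∠PRZ) = (RP² + RZ² - PZ²) / (2·RP·RZ)
  ∠PRZ = 84.02°

Step 15: From EP = 12, EX = 6·√5, PX = 6, by the inverse law of cosines:
  cos(∠PEX) = (EP² + EX² - PX²) / (2·EP·EX)
  ∠PEX = 26.57°

Step 16: From XE = 6·√5, XP = 6, EP = 12, by the inverse law of cosines:
  cos(∠EXP) = (XE² + XP² - EP²) / (2·XE·XP)
  ∠EXP = 63.43°

Step 17: From ZE = 10.96, ZP = 3·√10, EP = 12, by the inverse law of cosines:
  cos(∠EZP) = (ZE² + ZP² - EP²) / (2·ZE·ZP)
  ∠EZP = 71.45°

Step 18: From EP = 12, EZ = 10.96, PZ = 3·√10, by the inverse law of cosines:
  cos(∠PEZ) = (EP² + EZ² - PZ²) / (2·EP·EZ)
  ∠PEZ = 48.55°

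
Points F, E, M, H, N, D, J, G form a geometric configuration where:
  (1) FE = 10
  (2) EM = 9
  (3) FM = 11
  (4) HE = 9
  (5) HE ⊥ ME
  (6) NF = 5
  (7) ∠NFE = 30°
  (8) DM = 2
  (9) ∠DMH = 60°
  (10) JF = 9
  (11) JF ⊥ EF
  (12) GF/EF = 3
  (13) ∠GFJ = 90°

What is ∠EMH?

Step 1: By the law of cosines on triangle MEH: MH² = 9² + 9² − 2·9·9·cos(90°) = 162, so MH = 9·√2.
Step 2: By the inverse law of cosines on triangle EMH: cos(∠EMH) = (9² + (9·√2)² − 9²) / (2·9·9·√2) = 162/229.1 = 0.7071, so ∠EMH = 45°.

Therefore, the measure of angle ∠EMH = 45°.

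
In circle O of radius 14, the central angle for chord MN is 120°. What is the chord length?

Chord = 2(14) sin(60°) = 14*sqrt(3)

14*sqrt(3)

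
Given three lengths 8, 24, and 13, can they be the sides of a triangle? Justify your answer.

Check the triangle inequality: 8 + 13 = 21 ≤ 24.
Since the sum of two sides does not exceed the third, no triangle can be formed.

No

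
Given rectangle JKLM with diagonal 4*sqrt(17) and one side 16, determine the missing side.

The diagonal of a rectangle forms a right triangle with the two sides.
Rearranging the Pythagorean theorem: missing side = sqrt(d^2 - known^2).
= sqrt(272 - 256) = sqrt(16) = 4.

4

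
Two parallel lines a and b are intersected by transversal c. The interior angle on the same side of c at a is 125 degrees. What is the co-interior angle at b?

Co-interior angles (same-side interior) formed by parallel lines and a transversal are supplementary (sum to 180 degrees).
The given angle is 125 degrees.
The co-interior angle = 180 - 125 = 55 degrees.

55 degrees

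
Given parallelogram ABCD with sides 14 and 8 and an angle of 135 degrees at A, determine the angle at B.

Opposite sides of a parallelogram are parallel, so consecutive angles form co-interior angles on a transversal.
Co-interior angles sum to 180°, giving angle B = 180 - 135 = 45 degrees.

45 degrees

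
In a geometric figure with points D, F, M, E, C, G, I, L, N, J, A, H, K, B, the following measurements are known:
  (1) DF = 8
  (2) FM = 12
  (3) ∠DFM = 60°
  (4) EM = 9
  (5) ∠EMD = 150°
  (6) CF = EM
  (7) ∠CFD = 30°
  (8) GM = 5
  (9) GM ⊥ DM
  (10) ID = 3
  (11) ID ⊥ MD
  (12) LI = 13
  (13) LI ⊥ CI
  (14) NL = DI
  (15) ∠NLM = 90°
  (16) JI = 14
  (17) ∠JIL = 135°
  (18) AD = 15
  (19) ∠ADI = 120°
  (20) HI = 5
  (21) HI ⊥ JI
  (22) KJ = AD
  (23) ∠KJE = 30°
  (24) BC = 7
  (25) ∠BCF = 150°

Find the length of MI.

Step 1: By the law of cosines on triangle DFM: DM² = 8² + 12² − 2·8·12·cos(60°) = 112, so DM = 4·√7.
Step 2: By the law of cosines on triangle MDI: MI² = (4·√7)² + 3² − 2·4·√7·3·cos(90°) = 121, so MI = 11.

Therefore, the length of MI = 11.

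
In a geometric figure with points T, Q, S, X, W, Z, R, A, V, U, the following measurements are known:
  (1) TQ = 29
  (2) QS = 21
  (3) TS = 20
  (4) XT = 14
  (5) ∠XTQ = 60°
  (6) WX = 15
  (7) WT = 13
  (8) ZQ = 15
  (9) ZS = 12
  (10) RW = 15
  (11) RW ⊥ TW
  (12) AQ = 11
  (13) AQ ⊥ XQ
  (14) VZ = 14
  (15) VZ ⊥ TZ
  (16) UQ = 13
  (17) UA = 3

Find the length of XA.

Step 1: By the law of cosines on triangle XTQ: XQ² = 14² + 29² − 2·14·29·cos(60°) = 631, so XQ ≈ 25.12.
Step 2: By the law of cosines on triangle XQA: XA² = 25.12² + 11² − 2·25.12·11·cos(90°) = 752, so XA = 4·√47.

Therefore, the length of XA = 4·√47.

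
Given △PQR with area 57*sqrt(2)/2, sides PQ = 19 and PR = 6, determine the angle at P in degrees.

From the SAS area formula Area = (1/2)ab sin(C), rearranging gives sin(C) = 2*Area/(ab).
sin(C) = 2 * 57*sqrt(2)/2 / (114) = sqrt(2)/2.
Therefore C = arcsin(sqrt(2)/2) = 45°.
Since sin(180° - C) = sin(C), the obtuse angle 135° gives the same area, so C = 45° or C = 135°.

45° or 135°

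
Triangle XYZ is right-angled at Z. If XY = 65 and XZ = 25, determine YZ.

Rearranging the Pythagorean theorem to solve for the unknown leg:
leg^2 = hypotenuse^2 - known_leg^2 = 4225 - 625 = 3600
leg = sqrt(3600) = 60.

60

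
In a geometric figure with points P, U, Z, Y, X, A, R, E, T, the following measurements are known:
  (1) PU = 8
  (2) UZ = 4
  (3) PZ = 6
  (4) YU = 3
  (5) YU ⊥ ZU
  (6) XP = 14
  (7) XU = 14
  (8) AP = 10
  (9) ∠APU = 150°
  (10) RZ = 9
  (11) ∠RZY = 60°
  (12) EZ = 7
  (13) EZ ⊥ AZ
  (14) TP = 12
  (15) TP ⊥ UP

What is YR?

Step 1: By the law of cosines on triangle ZUY: ZY² = 4² + 3² − 2·4·3·cos(90°) = 25, so ZY = 5.
Step 2: By the law of cosines on triangle YZR: YR² = 5² + 9² − 2·5·9·cos(60°) = 61, so YR = √61.

Therefore, the length of YR = √61.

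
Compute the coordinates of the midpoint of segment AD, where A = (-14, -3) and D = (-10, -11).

The midpoint is the point halfway along the segment.
Move half the horizontal distance: -14 + (-10 - -14)/2 = -14 + 4/2 = -12
Move half the vertical distance: -3 + (-11 - -3)/2 = -3 + -8/2 = -7
Midpoint = (-12, -7)

(-12, -7)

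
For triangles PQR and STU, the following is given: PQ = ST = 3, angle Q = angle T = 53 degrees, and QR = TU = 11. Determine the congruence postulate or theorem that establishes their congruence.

The given information matches SAS: Two pairs of corresponding sides and the included angle are equal (Side-Angle-Side).

SAS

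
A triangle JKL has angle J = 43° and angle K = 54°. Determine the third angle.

angle L = 180 - 43 - 54 = 83 degrees.

83 degrees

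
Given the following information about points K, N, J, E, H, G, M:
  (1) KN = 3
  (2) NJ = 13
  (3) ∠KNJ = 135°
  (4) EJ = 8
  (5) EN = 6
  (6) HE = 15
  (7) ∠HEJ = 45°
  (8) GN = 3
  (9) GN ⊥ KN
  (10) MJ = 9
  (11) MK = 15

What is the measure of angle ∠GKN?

Step 1: By the law of cosines on triangle KNG: KG² = 3² + 3² − 2·3·3·cos(90°) = 18, so KG = 3·√2.
Step 2: By the inverse law of cosines on triangle GKN: cos(∠GKN) = ((3·√2)² + 3² − 3²) / (2·3·√2·3) = 18/25.46 = 0.7071, so ∠GKN = 45°.

Therefore, the measure of angle ∠GKN = 45°.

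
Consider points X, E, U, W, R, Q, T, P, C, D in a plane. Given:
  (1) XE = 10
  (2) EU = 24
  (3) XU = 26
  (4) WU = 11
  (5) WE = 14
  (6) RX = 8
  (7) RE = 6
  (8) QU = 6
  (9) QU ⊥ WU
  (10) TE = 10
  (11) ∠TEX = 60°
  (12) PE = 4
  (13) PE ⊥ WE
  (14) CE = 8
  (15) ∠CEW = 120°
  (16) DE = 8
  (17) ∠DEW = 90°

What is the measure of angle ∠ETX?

Step 1: By the law of cosines on triangle TEX: TX² = 10² + 10² − 2·10·10·cos(60°) = 100, so TX = 10.
Step 2: By the inverse law of cosines on triangle ETX: cos(∠ETX) = (10² + 10² − 10²) / (2·10·10) = 100/200 = 0.5, so ∠ETX = 60°.

Therefore, the measure of angle ∠ETX = 60°.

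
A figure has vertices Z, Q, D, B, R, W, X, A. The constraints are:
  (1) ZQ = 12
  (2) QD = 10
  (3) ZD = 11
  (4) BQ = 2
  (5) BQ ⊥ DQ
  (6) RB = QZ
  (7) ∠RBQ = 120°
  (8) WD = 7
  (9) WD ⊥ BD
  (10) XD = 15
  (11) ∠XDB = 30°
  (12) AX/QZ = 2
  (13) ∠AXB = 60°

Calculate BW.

Step 1: By the law of cosines on triangle BQD: BD² = 2² + 10² − 2·2·10·cos(90°) = 104, so BD = 2·√26.
Step 2: By the law of cosines on triangle BDW: BW² = (2·√26)² + 7² − 2·2·√26·7·cos(90°) = 153, so BW = 3·√17.

Therefore, the length of BW = 3·√17.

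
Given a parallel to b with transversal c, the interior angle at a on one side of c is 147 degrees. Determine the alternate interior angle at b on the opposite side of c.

Alternate interior angles are equal: 147 degrees.

147 degrees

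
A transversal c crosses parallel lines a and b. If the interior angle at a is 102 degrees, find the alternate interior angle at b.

Alternate interior angles lie on opposite sides of the transversal, between the parallel lines.
By the alternate interior angle theorem, they are equal: 102 degrees.

102 degrees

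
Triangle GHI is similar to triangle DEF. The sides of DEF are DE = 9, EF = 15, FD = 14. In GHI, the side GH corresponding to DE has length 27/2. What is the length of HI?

Similar triangles have proportional sides. Setting up the proportion:
GH / DE = HI / EF
27/2 / 9 = HI / 15
HI = 15 * 27/2 / 9 = 45/2.

45/2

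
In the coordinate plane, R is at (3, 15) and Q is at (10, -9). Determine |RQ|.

d = sqrt((7)^2 + (-24)^2) = sqrt(625) = 25

25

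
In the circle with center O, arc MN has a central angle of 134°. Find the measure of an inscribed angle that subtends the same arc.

By the inscribed angle theorem, the inscribed angle is half the central angle.
Inscribed angle = 134° / 2 = 67°

67°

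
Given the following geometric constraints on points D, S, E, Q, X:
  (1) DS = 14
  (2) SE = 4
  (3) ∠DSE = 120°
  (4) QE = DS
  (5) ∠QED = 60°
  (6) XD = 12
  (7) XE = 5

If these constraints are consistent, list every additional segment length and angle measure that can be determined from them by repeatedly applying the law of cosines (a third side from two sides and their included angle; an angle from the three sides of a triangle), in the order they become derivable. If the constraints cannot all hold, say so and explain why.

The constraints are consistent. Derivable facts, in order:
After 1 step:
- DE = 2·√67
After 2 steps:
- DQ ≈ 15.32
- ∠DES = 47.78°
- ∠DEX = 24.47°
- ∠DXE = 145.59°
- ∠EDS = 12.22°
- ∠EDX = 9.94°
After 3 steps:
- ∠DQE = 67.7°
- ∠EDQ = 52.3°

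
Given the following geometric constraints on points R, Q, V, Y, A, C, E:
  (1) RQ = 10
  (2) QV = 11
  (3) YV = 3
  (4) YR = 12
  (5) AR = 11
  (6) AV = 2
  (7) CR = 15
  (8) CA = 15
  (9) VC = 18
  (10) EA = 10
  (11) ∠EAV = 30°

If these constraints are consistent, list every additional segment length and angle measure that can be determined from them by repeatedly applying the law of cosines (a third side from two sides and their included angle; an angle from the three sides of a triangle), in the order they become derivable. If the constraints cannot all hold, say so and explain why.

These constraints are not satisfiable: by the triangle inequality in triangle AVC, (6) AV = 2 and (8) CA = 15 force VC ≤ 2 + 15 = 17, but (9) says VC = 18. No planar figure meets all of them, so nothing further can be derived.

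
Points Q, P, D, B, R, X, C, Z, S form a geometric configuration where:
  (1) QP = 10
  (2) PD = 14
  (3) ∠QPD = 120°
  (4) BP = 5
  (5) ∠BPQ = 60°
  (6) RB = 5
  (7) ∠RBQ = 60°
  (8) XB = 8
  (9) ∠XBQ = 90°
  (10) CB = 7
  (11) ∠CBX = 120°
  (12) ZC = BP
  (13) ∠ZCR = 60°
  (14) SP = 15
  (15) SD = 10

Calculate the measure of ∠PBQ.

Step 1: By the law of cosines on triangle BPQ: BQ² = 5² + 10² − 2·5·10·cos(60°) = 75, so BQ = 5·√3.
Step 2: By the inverse law of cosines on triangle PBQ: cos(∠PBQ) = (5² + (5·√3)² − 10²) / (2·5·5·√3) = 0/86.6 = 0, so ∠PBQ = 90°.

Therefore, the measure of angle ∠PBQ = 90°.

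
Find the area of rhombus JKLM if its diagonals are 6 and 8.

Area = (6 * 8) / 2 = 48 / 2 = 24

24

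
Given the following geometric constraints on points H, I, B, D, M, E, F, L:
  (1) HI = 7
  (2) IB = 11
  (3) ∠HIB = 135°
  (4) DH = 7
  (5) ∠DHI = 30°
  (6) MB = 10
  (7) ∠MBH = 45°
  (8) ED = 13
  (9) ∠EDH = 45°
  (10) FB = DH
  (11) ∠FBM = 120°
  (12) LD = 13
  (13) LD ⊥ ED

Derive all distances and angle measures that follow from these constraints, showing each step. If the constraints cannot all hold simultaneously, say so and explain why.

The constraints are consistent.

From the given relations:
  FB = DH = 7

Step 1: From HI = 7, IB = 11, and ∠HIB = 135°, by the law of cosines:
  HB² = HI² + IB² - 2·HI·IB·cos(135°) = 49 + 121 + 108.9 = 278.9
  HB ≈ 16.7

Step 2: From HD = 7, DE = 13, and ∠HDE = 45°, by the law of cosines:
  HE² = HD² + DE² - 2·HD·DE·cos(45°) = 49 + 169 - 128.7 = 89.31
  HE ≈ 9.45

Step 3: From IH = 7, HD = 7, and ∠IHD = 30°, by the law of cosines:
  ID² = IH² + HD² - 2·IH·HD·cos(30°) = 49 + 49 - 84.87 = 13.13
  ID ≈ 3.62

Step 4: From MB = 10, BF = 7, and ∠MBF = 120°, by the law of cosines:
  MF² = MB² + BF² - 2·MB·BF·cos(120°) = 100 + 49 + 70 = 219
  MF ≈ 14.8

Step 5: From ED = 13, DL = 13, and ∠EDL = 90°, by the law of cosines:
  EL² = ED² + DL² - 2·ED·DL·cos(90°) = 169 + 169 - 0 = 338
  EL = 13·√2

Step 6: From HB = 16.7, BM = 10, and ∠HBM = 45°, by the law of cosines:
  HM² = HB² + BM² - 2·HB·BM·cos(45°) = 278.9 + 100 - 236.2 = 142.7
  HM ≈ 11.95

Step 7: From HB = 16.7, HI = 7, BI = 11, by the inverse law of cosines:
  cos(∠BHI) = (HB² + HI² - BI²) / (2·HB·HI)
  ∠BHI = 27.76°

Step 8: From HD = 7, HE = 9.45, DE = 13, by the inverse law of cosines:
  cos(∠DHE) = (HD² + HE² - DE²) / (2·HD·HE)
  ∠DHE = 103.41°

Step 9: From ID = 3.62, IH = 7, DH = 7, by the inverse law of cosines:
  cos(∠DIH) = (ID² + IH² - DH²) / (2·ID·IH)
  ∠DIH = 75°

Step 10: From BH = 16.7, BI = 11, HI = 7, by the inverse law of cosines:
  cos(∠HBI) = (BH² + BI² - HI²) / (2·BH·BI)
  ∠HBI = 17.24°

Step 11: From DH = 7, DI = 3.62, HI = 7, by the inverse law of cosines:
  cos(∠HDI) = (DH² + DI² - HI²) / (2·DH·DI)
  ∠HDI = 75°

Step 12: From MB = 10, MF = 14.8, BF = 7, by the inverse law of cosines:
  cos(∠BMF) = (MB² + MF² - BF²) / (2·MB·MF)
  ∠BMF = 24.18°

Step 13: From ED = 13, EH = 9.45, DH = 7, by the inverse law of cosines:
  cos(∠DEH) = (ED² + EH² - DH²) / (2·ED·EH)
  ∠DEH = 31.59°

Step 14: From ED = 13, EL = 13·√2, DL = 13, by the inverse law of cosines:
  cos(∠DEL) = (ED² + EL² - DL²) / (2·ED·EL)
  ∠DEL = 45°

Step 15: From FB = 7, FM = 14.8, BM = 10, by the inverse law of cosines:
  cos(∠BFM) = (FB² + FM² - BM²) / (2·FB·FM)
  ∠BFM = 35.82°

Step 16: From LD = 13, LE = 13·√2, DE = 13, by the inverse law of cosines:
  cos(∠DLE) = (LD² + LE² - DE²) / (2·LD·LE)
  ∠DLE = 45°

Step 17: From HB = 16.7, HM = 11.95, BM = 10, by the inverse law of cosines:
  cos(∠BHM) = (HB² + HM² - BM²) / (2·HB·HM)
  ∠BHM = 36.29°

Step 18: From MB = 10, MH = 11.95, BH = 16.7, by the inverse law of cosines:
  cos(∠BMH) = (MB² + MH² - BH²) / (2·MB·MH)
  ∠BMH = 98.71°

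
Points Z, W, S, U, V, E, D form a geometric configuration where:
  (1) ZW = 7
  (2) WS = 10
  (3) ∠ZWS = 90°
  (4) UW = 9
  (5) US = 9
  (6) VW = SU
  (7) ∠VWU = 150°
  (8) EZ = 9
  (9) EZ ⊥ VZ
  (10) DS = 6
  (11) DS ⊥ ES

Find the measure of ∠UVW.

From the given relations: VW = SU = 9.
Step 1: By the law of cosines on triangle VWU: VU² = 9² + 9² − 2·9·9·cos(150°) = 302.3, so VU ≈ 17.39.
Step 2: By the inverse law of cosines on triangle UVW: cos(∠UVW) = (17.39² + 9² − 9²) / (2·17.39·9) = 302.3/312.96 = 0.9659, so ∠UVW = 15°.

Therefore, the measure of angle ∠UVW = 15°.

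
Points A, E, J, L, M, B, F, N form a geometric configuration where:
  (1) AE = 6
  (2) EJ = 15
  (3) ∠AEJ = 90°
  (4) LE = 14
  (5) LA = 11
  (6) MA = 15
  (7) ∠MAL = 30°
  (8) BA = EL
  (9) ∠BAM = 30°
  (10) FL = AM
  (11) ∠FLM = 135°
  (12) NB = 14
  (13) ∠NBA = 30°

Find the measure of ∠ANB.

From the given relations: BA = EL = 14.
Step 1: By the law of cosines on triangle NBA: NA² = 14² + 14² − 2·14·14·cos(30°) = 52.52, so NA ≈ 7.25.
Step 2: By the inverse law of cosines on triangle ANB: cos(∠ANB) = (7.25² + 14² − 14²) / (2·7.25·14) = 52.52/202.91 = 0.2588, so ∠ANB = 75°.

Therefore, the measure of angle ∠ANB = 75°.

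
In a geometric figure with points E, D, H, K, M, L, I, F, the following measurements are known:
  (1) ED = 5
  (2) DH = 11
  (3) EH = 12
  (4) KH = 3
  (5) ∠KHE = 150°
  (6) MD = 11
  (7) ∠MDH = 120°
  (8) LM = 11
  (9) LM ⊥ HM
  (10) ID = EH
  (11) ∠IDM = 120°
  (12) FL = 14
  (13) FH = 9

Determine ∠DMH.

Step 1: By the law of cosines on triangle MDH: MH² = 11² + 11² − 2·11·11·cos(120°) = 363, so MH = 11·√3.
Step 2: By the inverse law of cosines on triangle DMH: cos(∠DMH) = (11² + (11·√3)² − 11²) / (2·11·11·√3) = 363/419.16 = 0.866, so ∠DMH = 30°.

Therefore, the measure of angle ∠DMH = 30°.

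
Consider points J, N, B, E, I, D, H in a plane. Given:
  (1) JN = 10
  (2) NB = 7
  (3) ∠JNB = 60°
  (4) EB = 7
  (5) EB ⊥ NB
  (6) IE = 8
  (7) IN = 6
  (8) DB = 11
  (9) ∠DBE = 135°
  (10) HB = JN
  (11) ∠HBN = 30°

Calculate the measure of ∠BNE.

Step 1: By the law of cosines on triangle NBE: NE² = 7² + 7² − 2·7·7·cos(90°) = 98, so NE = 7·√2.
Step 2: By the inverse law of cosines on triangle BNE: cos(∠BNE) = (7² + (7·√2)² − 7²) / (2·7·7·√2) = 98/138.59 = 0.7071, so ∠BNE = 45°.

Therefore, the measure of angle ∠BNE = 45°.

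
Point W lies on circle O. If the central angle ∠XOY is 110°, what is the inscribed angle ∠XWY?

An inscribed angle intercepts an arc from a point on the circle, while the central angle intercepts the same arc from the center.
The inscribed angle is always half the central angle: 110° / 2 = 55°.

55°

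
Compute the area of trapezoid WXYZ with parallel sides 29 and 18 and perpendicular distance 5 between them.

Area of a trapezoid = (base1 + base2) * height / 2
Area = (29 + 18) * 5 / 2
Area = 47 * 5 / 2
Area = 235 / 2
Area = 235/2

235/2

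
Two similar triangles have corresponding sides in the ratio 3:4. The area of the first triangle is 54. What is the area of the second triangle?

For similar figures, the area ratio equals the square of the side ratio.
Side ratio (the first triangle to the second triangle) = 3:4, so area ratio = 3^2:4^2 = 9:16.
If the area of the first triangle is 54, then the area of the second triangle = 54 * (16/9) = 96.

96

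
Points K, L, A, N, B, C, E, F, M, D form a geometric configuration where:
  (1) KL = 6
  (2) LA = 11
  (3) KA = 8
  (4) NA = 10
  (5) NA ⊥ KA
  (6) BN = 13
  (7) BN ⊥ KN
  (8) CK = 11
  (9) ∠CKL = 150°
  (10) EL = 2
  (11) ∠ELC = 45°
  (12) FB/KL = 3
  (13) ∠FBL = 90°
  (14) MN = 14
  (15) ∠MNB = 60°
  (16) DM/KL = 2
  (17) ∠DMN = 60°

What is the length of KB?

Step 1: By the law of cosines on triangle NAK: NK² = 10² + 8² − 2·10·8·cos(90°) = 164, so NK = 2·√41.
Step 2: By the law of cosines on triangle KNB: KB² = (2·√41)² + 13² − 2·2·√41·13·cos(90°) = 333, so KB = 3·√37.

Therefore, the length of KB = 3·√37.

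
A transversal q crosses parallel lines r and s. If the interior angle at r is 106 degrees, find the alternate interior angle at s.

Alternate interior angles are equal: 106 degrees.

106 degrees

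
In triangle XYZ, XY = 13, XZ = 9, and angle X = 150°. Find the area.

Area = (1/2) * XY * XZ * sin(X)
Area = (1/2) * 13 * 9 * sin(150°)
Area = (1/2) * 13 * 9 * 1/2
Area = 117/4

117/4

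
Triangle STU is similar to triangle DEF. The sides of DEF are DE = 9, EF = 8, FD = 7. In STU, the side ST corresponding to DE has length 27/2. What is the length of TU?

Since the triangles are similar, the ratio of corresponding sides is constant.
Scale factor k = ST / DE = 27/2 / 9 = 3/2
TU = k * EF = 3/2 * 8 = 12

12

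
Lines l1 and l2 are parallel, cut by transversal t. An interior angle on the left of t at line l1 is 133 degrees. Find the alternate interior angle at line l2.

Alternate interior angles formed by parallel lines and a transversal are equal.
The given angle is 133 degrees.
The alternate interior angle = 133 degrees.

133 degrees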